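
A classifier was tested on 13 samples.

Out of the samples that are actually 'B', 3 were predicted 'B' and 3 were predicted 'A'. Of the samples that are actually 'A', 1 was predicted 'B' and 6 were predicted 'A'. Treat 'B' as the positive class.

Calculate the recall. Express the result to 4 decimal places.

Recall = TP/(TP+FN) = 3/(3+3) = 3/6 = 0.5000

0.5000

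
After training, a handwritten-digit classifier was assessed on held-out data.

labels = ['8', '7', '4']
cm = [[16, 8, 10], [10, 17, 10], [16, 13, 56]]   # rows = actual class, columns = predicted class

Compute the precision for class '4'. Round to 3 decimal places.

0.737

Treat '4' as positive and all other classes as negative.
precision = TP/(TP+FP).
4: TP=56, FP=10+10=20 → 56/76 = 0.7368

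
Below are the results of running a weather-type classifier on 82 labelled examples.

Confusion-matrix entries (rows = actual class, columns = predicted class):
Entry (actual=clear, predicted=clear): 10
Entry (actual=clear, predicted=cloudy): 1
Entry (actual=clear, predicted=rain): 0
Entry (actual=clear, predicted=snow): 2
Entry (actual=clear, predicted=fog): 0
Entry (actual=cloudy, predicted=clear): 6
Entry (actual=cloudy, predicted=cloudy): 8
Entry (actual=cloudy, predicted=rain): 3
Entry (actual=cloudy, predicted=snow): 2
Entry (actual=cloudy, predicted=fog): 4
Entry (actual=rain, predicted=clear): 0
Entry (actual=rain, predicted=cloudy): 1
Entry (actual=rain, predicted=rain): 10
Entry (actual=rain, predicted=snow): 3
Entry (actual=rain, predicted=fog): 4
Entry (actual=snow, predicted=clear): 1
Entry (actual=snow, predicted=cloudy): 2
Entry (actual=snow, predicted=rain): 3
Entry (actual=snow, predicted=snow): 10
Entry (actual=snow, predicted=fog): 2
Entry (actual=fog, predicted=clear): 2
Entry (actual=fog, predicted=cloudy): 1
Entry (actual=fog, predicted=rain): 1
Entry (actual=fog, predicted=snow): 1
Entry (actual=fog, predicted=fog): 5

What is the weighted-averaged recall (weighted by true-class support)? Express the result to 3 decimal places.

Per-class recall (TP/(TP+FN)):
  clear: TP=10, FN=1+0+2+0=3 → 10/13 = 0.7692
  cloudy: TP=8, FN=6+3+2+4=15 → 8/23 = 0.3478
  rain: TP=10, FN=0+1+3+4=8 → 10/18 = 0.5556
  snow: TP=10, FN=1+2+3+2=8 → 10/18 = 0.5556
  fog: TP=5, FN=2+1+1+1=5 → 5/10 = 0.5000
Weighted-recall = Σ (supportᵢ/N)·recallᵢ with N=82: (13/82)·0.7692 + (23/82)·0.3478 + (18/82)·0.5556 + (18/82)·0.5556 + (10/82)·0.5000 = 0.524

0.524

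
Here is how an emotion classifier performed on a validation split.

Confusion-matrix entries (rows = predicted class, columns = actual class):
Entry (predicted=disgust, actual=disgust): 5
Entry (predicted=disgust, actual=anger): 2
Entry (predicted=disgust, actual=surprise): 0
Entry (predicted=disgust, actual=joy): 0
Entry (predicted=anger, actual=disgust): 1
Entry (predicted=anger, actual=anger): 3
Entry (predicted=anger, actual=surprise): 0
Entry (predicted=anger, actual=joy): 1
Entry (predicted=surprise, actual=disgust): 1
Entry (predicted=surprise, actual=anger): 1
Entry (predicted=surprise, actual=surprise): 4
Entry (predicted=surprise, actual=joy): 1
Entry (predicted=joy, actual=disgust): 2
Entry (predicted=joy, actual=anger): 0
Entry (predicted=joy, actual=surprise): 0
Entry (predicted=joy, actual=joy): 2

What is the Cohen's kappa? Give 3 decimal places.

0.472

Observed agreement pₒ = trace/N = 14/23 = 0.6087
Expected agreement pₑ = Σ (rowᵢ·colᵢ)/N² = (9·7 + 6·5 + 4·7 + 4·4)/23² = 0.2590
κ = (pₒ − pₑ)/(1 − pₑ) = (0.6087 − 0.2590)/(1 − 0.2590) = 0.472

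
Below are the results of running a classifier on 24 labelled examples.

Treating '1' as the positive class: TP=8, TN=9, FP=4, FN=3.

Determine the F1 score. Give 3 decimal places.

Precision = TP/(TP+FP) = 8/12 = 0.6667
Recall = TP/(TP+FN) = 8/11 = 0.7273
F1 = 2·TP/(2·TP+FP+FN) = 16/23 = 0.696

0.696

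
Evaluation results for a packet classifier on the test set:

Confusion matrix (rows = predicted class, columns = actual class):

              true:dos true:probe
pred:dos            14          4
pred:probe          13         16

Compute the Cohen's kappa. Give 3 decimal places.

Observed agreement pₒ = trace/N = 30/47 = 0.6383
Expected agreement pₑ = Σ (rowᵢ·colᵢ)/N² = (27·18 + 20·29)/47² = 0.4826
κ = (pₒ − pₑ)/(1 − pₑ) = (0.6383 − 0.4826)/(1 − 0.4826) = 0.301

0.301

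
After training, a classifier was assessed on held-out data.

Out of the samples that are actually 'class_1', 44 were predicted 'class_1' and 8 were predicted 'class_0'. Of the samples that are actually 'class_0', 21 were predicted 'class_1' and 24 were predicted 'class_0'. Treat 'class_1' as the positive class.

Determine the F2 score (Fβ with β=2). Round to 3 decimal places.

Fβ = (1+β²)·TP / ((1+β²)·TP + β²·FN + FP), with β²=4
= 5·44 / (5·44 + 4·8 + 21) = 0.806

0.806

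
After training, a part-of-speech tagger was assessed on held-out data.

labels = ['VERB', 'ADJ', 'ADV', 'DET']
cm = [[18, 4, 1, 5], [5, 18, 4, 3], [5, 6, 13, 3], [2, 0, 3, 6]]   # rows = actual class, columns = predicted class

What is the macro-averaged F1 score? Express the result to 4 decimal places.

0.5529

Per-class F1 score (2·TP/(2·TP+FP+FN)):
  VERB: TP=18, FP=5+5+2=12, FN=4+1+5=10 → 36/58 = 0.62069
  ADJ: TP=18, FP=4+6+0=10, FN=5+4+3=12 → 36/58 = 0.62069
  ADV: TP=13, FP=1+4+3=8, FN=5+6+3=14 → 26/48 = 0.54167
  DET: TP=6, FP=5+3+3=11, FN=2+0+3=5 → 12/28 = 0.42857
Macro-F1 score = mean = (0.62069 + 0.62069 + 0.54167 + 0.42857) / 4 = 0.5529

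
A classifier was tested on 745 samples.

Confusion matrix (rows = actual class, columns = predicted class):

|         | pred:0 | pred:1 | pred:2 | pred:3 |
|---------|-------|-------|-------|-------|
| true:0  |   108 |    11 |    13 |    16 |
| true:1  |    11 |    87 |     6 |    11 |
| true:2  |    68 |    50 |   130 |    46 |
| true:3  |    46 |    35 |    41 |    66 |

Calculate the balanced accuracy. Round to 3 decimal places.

0.570

Balanced accuracy = mean of per-class recall.
  0: recall = 108/148 = 0.7297
  1: recall = 87/115 = 0.7565
  2: recall = 130/294 = 0.4422
  3: recall = 66/188 = 0.3511
Mean = (0.7297 + 0.7565 + 0.4422 + 0.3511) / 4 = 0.570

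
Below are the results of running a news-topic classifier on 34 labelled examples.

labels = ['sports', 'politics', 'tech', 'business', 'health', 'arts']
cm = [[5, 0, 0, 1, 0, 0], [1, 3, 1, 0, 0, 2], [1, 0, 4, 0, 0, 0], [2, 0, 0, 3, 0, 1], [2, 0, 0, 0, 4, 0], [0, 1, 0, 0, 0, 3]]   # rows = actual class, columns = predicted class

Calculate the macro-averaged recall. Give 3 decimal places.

0.663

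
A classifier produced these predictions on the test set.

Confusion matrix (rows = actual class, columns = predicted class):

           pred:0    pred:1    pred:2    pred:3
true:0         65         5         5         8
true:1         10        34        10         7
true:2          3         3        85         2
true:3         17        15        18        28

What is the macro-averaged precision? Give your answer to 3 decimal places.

Per-class precision (TP/(TP+FP)):
  0: TP=65, FP=10+3+17=30 → 65/95 = 0.6842
  1: TP=34, FP=5+3+15=23 → 34/57 = 0.5965
  2: TP=85, FP=5+10+18=33 → 85/118 = 0.7203
  3: TP=28, FP=8+7+2=17 → 28/45 = 0.6222
Macro-precision = mean = (0.6842 + 0.5965 + 0.7203 + 0.6222) / 4 = 0.656

0.656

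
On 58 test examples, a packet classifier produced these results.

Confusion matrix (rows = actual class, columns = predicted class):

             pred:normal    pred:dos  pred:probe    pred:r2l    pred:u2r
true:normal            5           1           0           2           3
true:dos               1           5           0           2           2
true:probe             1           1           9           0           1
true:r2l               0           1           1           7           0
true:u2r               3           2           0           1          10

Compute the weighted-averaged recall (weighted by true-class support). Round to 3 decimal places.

0.621

Per-class recall (TP/(TP+FN)):
  normal: TP=5, FN=1+0+2+3=6 → 5/11 = 0.4545
  dos: TP=5, FN=1+0+2+2=5 → 5/10 = 0.5000
  probe: TP=9, FN=1+1+0+1=3 → 9/12 = 0.7500
  r2l: TP=7, FN=0+1+1+0=2 → 7/9 = 0.7778
  u2r: TP=10, FN=3+2+0+1=6 → 10/16 = 0.6250
Weighted-recall = Σ (supportᵢ/N)·recallᵢ with N=58: (11/58)·0.4545 + (10/58)·0.5000 + (12/58)·0.7500 + (9/58)·0.7778 + (16/58)·0.6250 = 0.621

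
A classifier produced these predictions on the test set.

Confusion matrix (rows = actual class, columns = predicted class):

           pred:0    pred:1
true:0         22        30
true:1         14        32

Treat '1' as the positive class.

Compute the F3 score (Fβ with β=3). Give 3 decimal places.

0.672

Fβ = (1+β²)·TP / ((1+β²)·TP + β²·FN + FP), with β²=9
= 10·32 / (10·32 + 9·14 + 30) = 0.672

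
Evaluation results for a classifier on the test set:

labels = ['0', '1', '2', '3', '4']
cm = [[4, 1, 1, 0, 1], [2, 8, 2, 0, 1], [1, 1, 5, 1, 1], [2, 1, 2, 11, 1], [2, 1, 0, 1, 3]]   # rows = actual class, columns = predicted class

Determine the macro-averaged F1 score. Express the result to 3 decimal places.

Per-class F1 score (2·TP/(2·TP+FP+FN)):
  0: TP=4, FP=2+1+2+2=7, FN=1+1+0+1=3 → 8/18 = 0.4444
  1: TP=8, FP=1+1+1+1=4, FN=2+2+0+1=5 → 16/25 = 0.6400
  2: TP=5, FP=1+2+2+0=5, FN=1+1+1+1=4 → 10/19 = 0.5263
  3: TP=11, FP=0+0+1+1=2, FN=2+1+2+1=6 → 22/30 = 0.7333
  4: TP=3, FP=1+1+1+1=4, FN=2+1+0+1=4 → 6/14 = 0.4286
Macro-F1 score = mean = (0.4444 + 0.6400 + 0.5263 + 0.7333 + 0.4286) / 5 = 0.555

0.555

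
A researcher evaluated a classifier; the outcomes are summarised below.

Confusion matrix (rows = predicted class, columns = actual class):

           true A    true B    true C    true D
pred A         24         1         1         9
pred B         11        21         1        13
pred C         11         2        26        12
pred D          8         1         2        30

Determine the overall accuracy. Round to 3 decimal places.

Accuracy = trace / total = (24+21+26+30=101) / 173 = 101/173 = 0.584

0.584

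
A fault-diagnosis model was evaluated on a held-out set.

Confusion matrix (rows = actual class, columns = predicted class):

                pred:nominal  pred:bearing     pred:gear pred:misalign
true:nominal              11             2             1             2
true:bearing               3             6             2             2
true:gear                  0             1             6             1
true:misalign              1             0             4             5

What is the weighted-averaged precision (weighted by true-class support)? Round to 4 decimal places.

0.6190

Per-class precision (TP/(TP+FP)):
  nominal: TP=11, FP=3+0+1=4 → 11/15 = 0.73333
  bearing: TP=6, FP=2+1+0=3 → 6/9 = 0.66667
  gear: TP=6, FP=1+2+4=7 → 6/13 = 0.46154
  misalign: TP=5, FP=2+2+1=5 → 5/10 = 0.50000
Weighted-precision = Σ (supportᵢ/N)·precisionᵢ with N=47: (16/47)·0.73333 + (13/47)·0.66667 + (8/47)·0.46154 + (10/47)·0.50000 = 0.6190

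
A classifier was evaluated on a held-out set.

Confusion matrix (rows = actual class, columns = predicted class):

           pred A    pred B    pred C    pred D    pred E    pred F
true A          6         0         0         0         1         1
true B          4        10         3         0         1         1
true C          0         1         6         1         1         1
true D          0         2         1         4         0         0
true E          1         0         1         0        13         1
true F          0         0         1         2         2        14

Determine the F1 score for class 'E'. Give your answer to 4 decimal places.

0.7647

F1 score = 2·TP/(2·TP+FP+FN).
E: TP=13, FP=1+1+1+0+2=5, FN=1+0+1+0+1=3 → 26/34 = 0.76471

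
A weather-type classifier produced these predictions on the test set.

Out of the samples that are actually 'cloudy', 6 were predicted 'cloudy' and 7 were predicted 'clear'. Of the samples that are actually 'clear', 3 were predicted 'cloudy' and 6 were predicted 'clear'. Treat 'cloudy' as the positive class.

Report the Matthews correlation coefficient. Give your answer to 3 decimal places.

0.128

MCC = (TP·TN − FP·FN) / √((TP+FP)(TP+FN)(TN+FP)(TN+FN))
Numerator = 6·6 − 3·7 = 15
Denominator = √(9·13·9·13) = √13689 = 117.0000
MCC = 15 / 117.0000 = 0.128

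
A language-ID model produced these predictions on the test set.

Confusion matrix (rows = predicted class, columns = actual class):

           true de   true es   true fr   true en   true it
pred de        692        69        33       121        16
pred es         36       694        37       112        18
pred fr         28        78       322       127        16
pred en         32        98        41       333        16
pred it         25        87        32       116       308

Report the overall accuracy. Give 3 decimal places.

Accuracy = trace / total = (692+694+322+333+308=2349) / 3487 = 2349/3487 = 0.674

0.674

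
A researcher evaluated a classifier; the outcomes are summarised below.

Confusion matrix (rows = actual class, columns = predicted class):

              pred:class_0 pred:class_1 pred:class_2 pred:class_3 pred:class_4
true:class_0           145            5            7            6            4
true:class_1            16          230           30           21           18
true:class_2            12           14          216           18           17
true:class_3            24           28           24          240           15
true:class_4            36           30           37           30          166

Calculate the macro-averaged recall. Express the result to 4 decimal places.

Per-class recall (TP/(TP+FN)):
  class_0: TP=145, FN=5+7+6+4=22 → 145/167 = 0.86826
  class_1: TP=230, FN=16+30+21+18=85 → 230/315 = 0.73016
  class_2: TP=216, FN=12+14+18+17=61 → 216/277 = 0.77978
  class_3: TP=240, FN=24+28+24+15=91 → 240/331 = 0.72508
  class_4: TP=166, FN=36+30+37+30=133 → 166/299 = 0.55518
Macro-recall = mean = (0.86826 + 0.73016 + 0.77978 + 0.72508 + 0.55518) / 5 = 0.7317

0.7317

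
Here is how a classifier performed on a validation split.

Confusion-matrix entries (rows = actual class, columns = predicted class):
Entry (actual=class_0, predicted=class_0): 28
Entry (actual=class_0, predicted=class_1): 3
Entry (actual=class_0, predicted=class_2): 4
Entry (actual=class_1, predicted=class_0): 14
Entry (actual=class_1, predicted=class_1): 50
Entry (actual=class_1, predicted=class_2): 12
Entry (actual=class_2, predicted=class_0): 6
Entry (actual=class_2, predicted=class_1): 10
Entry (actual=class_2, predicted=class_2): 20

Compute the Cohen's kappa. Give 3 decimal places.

0.480

Observed agreement pₒ = trace/N = 98/147 = 0.6667
Expected agreement pₑ = Σ (rowᵢ·colᵢ)/N² = (35·48 + 76·63 + 36·36)/147² = 0.3593
κ = (pₒ − pₑ)/(1 − pₑ) = (0.6667 − 0.3593)/(1 − 0.3593) = 0.480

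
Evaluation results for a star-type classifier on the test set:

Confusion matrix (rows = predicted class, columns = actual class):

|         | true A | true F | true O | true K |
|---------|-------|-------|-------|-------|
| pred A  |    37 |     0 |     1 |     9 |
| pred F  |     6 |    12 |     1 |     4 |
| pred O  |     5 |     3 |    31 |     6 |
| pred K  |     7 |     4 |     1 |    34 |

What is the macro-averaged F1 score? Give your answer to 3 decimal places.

0.692

Per-class F1 score (2·TP/(2·TP+FP+FN)):
  A: TP=37, FP=0+1+9=10, FN=6+5+7=18 → 74/102 = 0.7255
  F: TP=12, FP=6+1+4=11, FN=0+3+4=7 → 24/42 = 0.5714
  O: TP=31, FP=5+3+6=14, FN=1+1+1=3 → 62/79 = 0.7848
  K: TP=34, FP=7+4+1=12, FN=9+4+6=19 → 68/99 = 0.6869
Macro-F1 score = mean = (0.7255 + 0.5714 + 0.7848 + 0.6869) / 4 = 0.692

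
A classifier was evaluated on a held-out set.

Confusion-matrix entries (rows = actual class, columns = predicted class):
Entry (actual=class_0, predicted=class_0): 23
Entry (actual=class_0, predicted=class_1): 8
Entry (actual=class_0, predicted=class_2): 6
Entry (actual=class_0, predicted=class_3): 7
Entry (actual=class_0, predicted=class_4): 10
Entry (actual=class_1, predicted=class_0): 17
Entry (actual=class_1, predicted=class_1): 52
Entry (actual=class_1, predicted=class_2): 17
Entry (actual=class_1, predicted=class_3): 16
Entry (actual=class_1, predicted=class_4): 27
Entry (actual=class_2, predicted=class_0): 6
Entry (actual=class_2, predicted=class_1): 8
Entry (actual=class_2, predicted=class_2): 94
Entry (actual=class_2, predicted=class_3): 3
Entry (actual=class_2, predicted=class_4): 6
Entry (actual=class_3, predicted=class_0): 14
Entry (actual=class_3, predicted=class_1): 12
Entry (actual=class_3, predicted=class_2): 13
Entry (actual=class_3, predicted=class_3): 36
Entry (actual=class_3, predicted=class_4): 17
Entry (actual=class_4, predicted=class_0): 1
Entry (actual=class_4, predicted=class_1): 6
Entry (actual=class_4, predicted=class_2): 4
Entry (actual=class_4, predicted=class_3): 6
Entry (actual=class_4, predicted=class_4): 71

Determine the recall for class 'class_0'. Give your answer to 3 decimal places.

Take TP from the diagonal, FP from the rest of the 'class_0' prediction marginal, FN from the rest of the 'class_0' actual marginal.
recall = TP/(TP+FN).
class_0: TP=23, FN=8+6+7+10=31 → 23/54 = 0.4259

0.426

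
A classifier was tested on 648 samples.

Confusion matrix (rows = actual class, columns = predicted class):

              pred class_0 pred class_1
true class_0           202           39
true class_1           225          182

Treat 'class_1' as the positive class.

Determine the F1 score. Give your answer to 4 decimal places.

Precision = TP/(TP+FP) = 182/221 = 0.8235
Recall = TP/(TP+FN) = 182/407 = 0.4472
F1 = 2·TP/(2·TP+FP+FN) = 364/628 = 0.5796

0.5796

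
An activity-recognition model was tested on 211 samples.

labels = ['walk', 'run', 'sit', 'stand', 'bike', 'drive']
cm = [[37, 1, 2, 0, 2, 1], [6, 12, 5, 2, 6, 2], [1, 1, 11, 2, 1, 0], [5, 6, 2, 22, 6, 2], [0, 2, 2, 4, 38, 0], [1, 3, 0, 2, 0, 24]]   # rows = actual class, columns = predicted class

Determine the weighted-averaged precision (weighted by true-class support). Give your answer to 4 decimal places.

0.6779

Per-class precision (TP/(TP+FP)):
  walk: TP=37, FP=6+1+5+0+1=13 → 37/50 = 0.74000
  run: TP=12, FP=1+1+6+2+3=13 → 12/25 = 0.48000
  sit: TP=11, FP=2+5+2+2+0=11 → 11/22 = 0.50000
  stand: TP=22, FP=0+2+2+4+2=10 → 22/32 = 0.68750
  bike: TP=38, FP=2+6+1+6+0=15 → 38/53 = 0.71698
  drive: TP=24, FP=1+2+0+2+0=5 → 24/29 = 0.82759
Weighted-precision = Σ (supportᵢ/N)·precisionᵢ with N=211: (43/211)·0.74000 + (33/211)·0.48000 + (16/211)·0.50000 + (43/211)·0.68750 + (46/211)·0.71698 + (30/211)·0.82759 = 0.6779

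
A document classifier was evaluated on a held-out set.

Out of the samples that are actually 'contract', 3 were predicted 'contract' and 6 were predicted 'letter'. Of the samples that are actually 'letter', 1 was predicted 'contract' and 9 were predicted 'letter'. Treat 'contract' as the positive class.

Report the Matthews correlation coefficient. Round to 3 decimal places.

0.286

MCC = (TP·TN − FP·FN) / √((TP+FP)(TP+FN)(TN+FP)(TN+FN))
Numerator = 3·9 − 1·6 = 21
Denominator = √(4·9·10·15) = √5400 = 73.4847
MCC = 21 / 73.4847 = 0.286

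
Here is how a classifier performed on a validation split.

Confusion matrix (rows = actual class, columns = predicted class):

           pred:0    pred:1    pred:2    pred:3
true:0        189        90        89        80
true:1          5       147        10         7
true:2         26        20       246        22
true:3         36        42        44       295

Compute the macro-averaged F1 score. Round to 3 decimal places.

0.646

Per-class F1 score (2·TP/(2·TP+FP+FN)):
  0: TP=189, FP=5+26+36=67, FN=90+89+80=259 → 378/704 = 0.5369
  1: TP=147, FP=90+20+42=152, FN=5+10+7=22 → 294/468 = 0.6282
  2: TP=246, FP=89+10+44=143, FN=26+20+22=68 → 492/703 = 0.6999
  3: TP=295, FP=80+7+22=109, FN=36+42+44=122 → 590/821 = 0.7186
Macro-F1 score = mean = (0.5369 + 0.6282 + 0.6999 + 0.7186) / 4 = 0.646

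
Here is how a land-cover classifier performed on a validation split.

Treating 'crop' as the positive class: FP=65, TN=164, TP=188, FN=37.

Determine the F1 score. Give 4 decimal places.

Precision = TP/(TP+FP) = 188/253 = 0.7431
Recall = TP/(TP+FN) = 188/225 = 0.8356
F1 = 2·TP/(2·TP+FP+FN) = 376/478 = 0.7866

0.7866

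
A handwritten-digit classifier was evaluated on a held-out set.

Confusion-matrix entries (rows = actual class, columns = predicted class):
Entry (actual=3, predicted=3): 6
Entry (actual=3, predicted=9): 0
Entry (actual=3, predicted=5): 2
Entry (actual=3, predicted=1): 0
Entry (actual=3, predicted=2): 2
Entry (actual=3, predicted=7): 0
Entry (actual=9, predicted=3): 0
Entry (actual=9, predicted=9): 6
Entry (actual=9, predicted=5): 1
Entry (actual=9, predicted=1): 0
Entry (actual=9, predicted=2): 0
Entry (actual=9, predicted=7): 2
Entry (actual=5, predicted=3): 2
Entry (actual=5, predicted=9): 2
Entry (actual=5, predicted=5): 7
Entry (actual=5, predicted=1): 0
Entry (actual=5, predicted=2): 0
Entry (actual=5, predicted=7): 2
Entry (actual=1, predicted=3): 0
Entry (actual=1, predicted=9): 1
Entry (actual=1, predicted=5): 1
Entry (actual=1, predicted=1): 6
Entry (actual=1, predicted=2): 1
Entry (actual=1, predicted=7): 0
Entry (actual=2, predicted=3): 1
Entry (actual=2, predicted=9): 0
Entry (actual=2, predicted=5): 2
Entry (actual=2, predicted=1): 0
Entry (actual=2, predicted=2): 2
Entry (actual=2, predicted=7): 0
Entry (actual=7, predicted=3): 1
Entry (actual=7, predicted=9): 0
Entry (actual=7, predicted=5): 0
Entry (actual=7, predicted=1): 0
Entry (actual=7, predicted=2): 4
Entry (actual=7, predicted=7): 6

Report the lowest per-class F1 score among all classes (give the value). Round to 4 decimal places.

0.2857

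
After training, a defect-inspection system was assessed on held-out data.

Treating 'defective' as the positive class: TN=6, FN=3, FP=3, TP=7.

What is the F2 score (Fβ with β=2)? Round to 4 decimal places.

0.7000

Fβ = (1+β²)·TP / ((1+β²)·TP + β²·FN + FP), with β²=4
= 5·7 / (5·7 + 4·3 + 3) = 0.7000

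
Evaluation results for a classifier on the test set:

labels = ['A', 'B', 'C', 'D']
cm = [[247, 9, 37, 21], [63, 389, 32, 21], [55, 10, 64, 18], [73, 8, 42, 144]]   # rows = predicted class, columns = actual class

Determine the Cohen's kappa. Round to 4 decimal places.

Observed agreement pₒ = trace/N = 844/1233 = 0.68451
Expected agreement pₑ = Σ (rowᵢ·colᵢ)/N² = (438·314 + 416·505 + 175·147 + 204·267)/1233² = 0.28140
κ = (pₒ − pₑ)/(1 − pₑ) = (0.68451 − 0.28140)/(1 − 0.28140) = 0.5610

0.5610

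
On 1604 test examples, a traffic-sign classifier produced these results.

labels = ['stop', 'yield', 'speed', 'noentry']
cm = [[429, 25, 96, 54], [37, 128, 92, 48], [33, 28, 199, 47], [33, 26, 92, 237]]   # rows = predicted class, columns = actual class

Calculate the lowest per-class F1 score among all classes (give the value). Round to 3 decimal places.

0.500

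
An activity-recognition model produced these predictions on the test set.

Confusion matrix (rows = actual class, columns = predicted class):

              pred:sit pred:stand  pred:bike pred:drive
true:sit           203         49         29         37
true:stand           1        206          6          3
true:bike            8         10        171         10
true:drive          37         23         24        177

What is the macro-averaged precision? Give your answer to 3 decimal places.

Per-class precision (TP/(TP+FP)):
  sit: TP=203, FP=1+8+37=46 → 203/249 = 0.8153
  stand: TP=206, FP=49+10+23=82 → 206/288 = 0.7153
  bike: TP=171, FP=29+6+24=59 → 171/230 = 0.7435
  drive: TP=177, FP=37+3+10=50 → 177/227 = 0.7797
Macro-precision = mean = (0.8153 + 0.7153 + 0.7435 + 0.7797) / 4 = 0.763

0.763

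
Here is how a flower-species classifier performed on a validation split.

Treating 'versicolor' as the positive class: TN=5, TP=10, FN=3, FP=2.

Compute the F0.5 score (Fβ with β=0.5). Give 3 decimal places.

Fβ = (1+β²)·TP / ((1+β²)·TP + β²·FN + FP), with β²=1/4
= 1.25·10 / (1.25·10 + 0.25·3 + 2) = 0.820

0.820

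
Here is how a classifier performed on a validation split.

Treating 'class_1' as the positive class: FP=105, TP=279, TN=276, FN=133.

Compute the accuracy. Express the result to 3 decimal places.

Accuracy = (TP+TN)/N = (279+276)/793 = 0.700

0.700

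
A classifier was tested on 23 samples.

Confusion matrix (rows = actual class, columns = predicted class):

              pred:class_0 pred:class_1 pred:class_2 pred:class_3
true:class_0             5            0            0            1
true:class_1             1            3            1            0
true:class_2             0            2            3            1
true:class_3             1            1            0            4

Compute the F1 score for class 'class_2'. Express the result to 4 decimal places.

Take TP from the diagonal, FP from the rest of the 'class_2' prediction marginal, FN from the rest of the 'class_2' actual marginal.
F1 score = 2·TP/(2·TP+FP+FN).
class_2: TP=3, FP=0+1+0=1, FN=0+2+1=3 → 6/10 = 0.60000

0.6000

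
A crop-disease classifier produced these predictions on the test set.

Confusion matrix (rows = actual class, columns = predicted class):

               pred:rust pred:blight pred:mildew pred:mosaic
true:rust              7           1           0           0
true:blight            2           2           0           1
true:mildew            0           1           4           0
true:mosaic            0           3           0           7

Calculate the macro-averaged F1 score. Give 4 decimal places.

Per-class F1 score (2·TP/(2·TP+FP+FN)):
  rust: TP=7, FP=2+0+0=2, FN=1+0+0=1 → 14/17 = 0.82353
  blight: TP=2, FP=1+1+3=5, FN=2+0+1=3 → 4/12 = 0.33333
  mildew: TP=4, FP=0+0+0=0, FN=0+1+0=1 → 8/9 = 0.88889
  mosaic: TP=7, FP=0+1+0=1, FN=0+3+0=3 → 14/18 = 0.77778
Macro-F1 score = mean = (0.82353 + 0.33333 + 0.88889 + 0.77778) / 4 = 0.7059

0.7059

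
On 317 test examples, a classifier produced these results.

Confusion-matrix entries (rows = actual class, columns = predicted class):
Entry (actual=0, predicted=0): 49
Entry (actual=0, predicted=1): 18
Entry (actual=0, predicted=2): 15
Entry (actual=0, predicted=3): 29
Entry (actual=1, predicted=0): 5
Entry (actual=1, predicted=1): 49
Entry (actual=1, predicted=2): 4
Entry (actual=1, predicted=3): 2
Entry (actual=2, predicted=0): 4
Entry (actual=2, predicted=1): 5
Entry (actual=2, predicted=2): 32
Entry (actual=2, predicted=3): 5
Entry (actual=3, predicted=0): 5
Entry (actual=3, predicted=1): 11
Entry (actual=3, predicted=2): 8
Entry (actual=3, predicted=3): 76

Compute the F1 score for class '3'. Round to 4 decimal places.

0.7170

Take TP from the diagonal, FP from the rest of the '3' prediction marginal, FN from the rest of the '3' actual marginal.
F1 score = 2·TP/(2·TP+FP+FN).
3: TP=76, FP=29+2+5=36, FN=5+11+8=24 → 152/212 = 0.71698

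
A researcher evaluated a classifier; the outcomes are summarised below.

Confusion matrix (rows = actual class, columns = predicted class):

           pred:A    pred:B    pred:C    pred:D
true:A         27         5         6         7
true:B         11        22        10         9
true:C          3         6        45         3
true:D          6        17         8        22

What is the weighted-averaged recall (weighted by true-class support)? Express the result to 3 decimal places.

0.560

Per-class recall (TP/(TP+FN)):
  A: TP=27, FN=5+6+7=18 → 27/45 = 0.6000
  B: TP=22, FN=11+10+9=30 → 22/52 = 0.4231
  C: TP=45, FN=3+6+3=12 → 45/57 = 0.7895
  D: TP=22, FN=6+17+8=31 → 22/53 = 0.4151
Weighted-recall = Σ (supportᵢ/N)·recallᵢ with N=207: (45/207)·0.6000 + (52/207)·0.4231 + (57/207)·0.7895 + (53/207)·0.4151 = 0.560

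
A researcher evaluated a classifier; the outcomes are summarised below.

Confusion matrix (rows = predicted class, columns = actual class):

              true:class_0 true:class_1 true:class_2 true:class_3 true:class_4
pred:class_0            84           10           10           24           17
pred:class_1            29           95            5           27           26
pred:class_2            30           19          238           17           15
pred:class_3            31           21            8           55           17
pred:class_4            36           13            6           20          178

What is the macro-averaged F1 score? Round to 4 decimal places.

0.5896

Per-class F1 score (2·TP/(2·TP+FP+FN)):
  class_0: TP=84, FP=10+10+24+17=61, FN=29+30+31+36=126 → 168/355 = 0.47324
  class_1: TP=95, FP=29+5+27+26=87, FN=10+19+21+13=63 → 190/340 = 0.55882
  class_2: TP=238, FP=30+19+17+15=81, FN=10+5+8+6=29 → 476/586 = 0.81229
  class_3: TP=55, FP=31+21+8+17=77, FN=24+27+17+20=88 → 110/275 = 0.40000
  class_4: TP=178, FP=36+13+6+20=75, FN=17+26+15+17=75 → 356/506 = 0.70356
Macro-F1 score = mean = (0.47324 + 0.55882 + 0.81229 + 0.40000 + 0.70356) / 5 = 0.5896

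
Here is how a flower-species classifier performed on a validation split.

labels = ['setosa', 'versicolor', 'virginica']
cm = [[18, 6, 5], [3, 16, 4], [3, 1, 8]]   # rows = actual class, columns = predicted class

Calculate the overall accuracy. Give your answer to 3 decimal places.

Accuracy = trace / total = (18+16+8=42) / 64 = 42/64 = 0.656

0.656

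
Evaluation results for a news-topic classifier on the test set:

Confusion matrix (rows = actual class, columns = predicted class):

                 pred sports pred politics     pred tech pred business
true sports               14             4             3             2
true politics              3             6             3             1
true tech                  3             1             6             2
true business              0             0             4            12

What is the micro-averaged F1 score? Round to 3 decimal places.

Micro-averaging pools counts across classes: ΣTP=38, ΣFP=26, ΣFN=26.
Micro-F1 score = 2·TP/(2·TP+FP+FN) on pooled counts = 0.594 (equals overall accuracy in single-label multiclass).

0.594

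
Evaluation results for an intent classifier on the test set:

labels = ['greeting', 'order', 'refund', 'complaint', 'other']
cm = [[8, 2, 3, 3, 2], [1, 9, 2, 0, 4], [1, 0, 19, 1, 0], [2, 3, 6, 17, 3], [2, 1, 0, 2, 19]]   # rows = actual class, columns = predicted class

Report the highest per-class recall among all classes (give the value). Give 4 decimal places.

Per-class recall (TP/(TP+FN)):
  greeting: TP=8, FN=2+3+3+2=10 → 8/18 = 0.44444
  order: TP=9, FN=1+2+0+4=7 → 9/16 = 0.56250
  refund: TP=19, FN=1+0+1+0=2 → 19/21 = 0.90476
  complaint: TP=17, FN=2+3+6+3=14 → 17/31 = 0.54839
  other: TP=19, FN=2+1+0+2=5 → 19/24 = 0.79167
Highest is class 'refund' with recall = 0.9048.

0.9048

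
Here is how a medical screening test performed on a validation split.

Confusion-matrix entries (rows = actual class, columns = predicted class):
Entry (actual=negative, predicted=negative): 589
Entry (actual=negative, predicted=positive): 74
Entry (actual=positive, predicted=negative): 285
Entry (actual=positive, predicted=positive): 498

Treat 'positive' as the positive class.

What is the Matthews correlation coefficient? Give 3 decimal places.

MCC = (TP·TN − FP·FN) / √((TP+FP)(TP+FN)(TN+FP)(TN+FN))
Numerator = 498·589 − 74·285 = 272232
Denominator = √(572·783·663·874) = √259527122712 = 509438.0460
MCC = 272232 / 509438.0460 = 0.534

0.534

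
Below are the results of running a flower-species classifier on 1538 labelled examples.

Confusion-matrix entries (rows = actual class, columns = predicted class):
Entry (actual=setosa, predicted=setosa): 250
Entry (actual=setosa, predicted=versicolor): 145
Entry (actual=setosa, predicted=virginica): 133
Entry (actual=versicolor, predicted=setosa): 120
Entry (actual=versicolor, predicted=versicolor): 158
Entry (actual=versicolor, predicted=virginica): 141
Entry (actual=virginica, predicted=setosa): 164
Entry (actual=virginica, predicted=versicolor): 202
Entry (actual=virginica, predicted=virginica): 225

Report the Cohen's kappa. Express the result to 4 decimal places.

0.1174

Observed agreement pₒ = trace/N = 633/1538 = 0.41157
Expected agreement pₑ = Σ (rowᵢ·colᵢ)/N² = (528·534 + 419·505 + 591·499)/1538² = 0.33332
κ = (pₒ − pₑ)/(1 − pₑ) = (0.41157 − 0.33332)/(1 − 0.33332) = 0.1174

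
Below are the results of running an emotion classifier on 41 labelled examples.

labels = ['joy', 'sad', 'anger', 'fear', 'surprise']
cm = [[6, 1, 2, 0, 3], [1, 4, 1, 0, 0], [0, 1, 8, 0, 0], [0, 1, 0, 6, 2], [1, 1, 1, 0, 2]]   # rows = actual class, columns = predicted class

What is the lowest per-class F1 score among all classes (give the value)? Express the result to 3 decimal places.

Per-class F1 score (2·TP/(2·TP+FP+FN)):
  joy: TP=6, FP=1+0+0+1=2, FN=1+2+0+3=6 → 12/20 = 0.6000
  sad: TP=4, FP=1+1+1+1=4, FN=1+1+0+0=2 → 8/14 = 0.5714
  anger: TP=8, FP=2+1+0+1=4, FN=0+1+0+0=1 → 16/21 = 0.7619
  fear: TP=6, FP=0+0+0+0=0, FN=0+1+0+2=3 → 12/15 = 0.8000
  surprise: TP=2, FP=3+0+0+2=5, FN=1+1+1+0=3 → 4/12 = 0.3333
Lowest is class 'surprise' with F1 score = 0.333.

0.333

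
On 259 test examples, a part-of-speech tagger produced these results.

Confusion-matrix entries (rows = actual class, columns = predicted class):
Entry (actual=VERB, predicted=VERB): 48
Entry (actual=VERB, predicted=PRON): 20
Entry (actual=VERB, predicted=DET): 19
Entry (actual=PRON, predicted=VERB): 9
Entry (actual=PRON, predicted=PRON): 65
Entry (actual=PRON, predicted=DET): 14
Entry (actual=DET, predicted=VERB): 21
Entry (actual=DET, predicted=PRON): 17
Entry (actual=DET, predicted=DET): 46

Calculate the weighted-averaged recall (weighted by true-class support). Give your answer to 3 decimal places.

0.614

Per-class recall (TP/(TP+FN)):
  VERB: TP=48, FN=20+19=39 → 48/87 = 0.5517
  PRON: TP=65, FN=9+14=23 → 65/88 = 0.7386
  DET: TP=46, FN=21+17=38 → 46/84 = 0.5476
Weighted-recall = Σ (supportᵢ/N)·recallᵢ with N=259: (87/259)·0.5517 + (88/259)·0.7386 + (84/259)·0.5476 = 0.614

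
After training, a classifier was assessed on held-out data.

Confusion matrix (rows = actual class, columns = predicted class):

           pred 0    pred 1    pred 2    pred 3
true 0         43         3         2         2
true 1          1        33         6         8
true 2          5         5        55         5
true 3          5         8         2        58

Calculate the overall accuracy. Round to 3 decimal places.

Accuracy = trace / total = (43+33+55+58=189) / 241 = 189/241 = 0.784

0.784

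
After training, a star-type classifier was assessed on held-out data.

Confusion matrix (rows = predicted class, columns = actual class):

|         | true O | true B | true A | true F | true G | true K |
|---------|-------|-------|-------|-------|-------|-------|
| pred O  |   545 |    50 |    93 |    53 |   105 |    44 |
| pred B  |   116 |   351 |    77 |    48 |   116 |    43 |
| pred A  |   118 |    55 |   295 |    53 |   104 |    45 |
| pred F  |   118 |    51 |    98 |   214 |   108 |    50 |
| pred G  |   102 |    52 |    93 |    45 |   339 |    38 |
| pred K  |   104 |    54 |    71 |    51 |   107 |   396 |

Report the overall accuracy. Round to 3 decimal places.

0.486

Accuracy = trace / total = (545+351+295+214+339+396=2140) / 4402 = 2140/4402 = 0.486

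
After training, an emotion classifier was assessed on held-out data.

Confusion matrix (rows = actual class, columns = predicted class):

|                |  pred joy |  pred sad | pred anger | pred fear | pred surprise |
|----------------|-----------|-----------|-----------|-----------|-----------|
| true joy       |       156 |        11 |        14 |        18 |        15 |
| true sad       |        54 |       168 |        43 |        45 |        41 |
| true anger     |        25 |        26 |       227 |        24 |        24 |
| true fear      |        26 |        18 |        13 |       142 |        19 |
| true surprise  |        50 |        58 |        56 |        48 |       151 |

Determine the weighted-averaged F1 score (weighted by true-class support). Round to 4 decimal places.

0.5677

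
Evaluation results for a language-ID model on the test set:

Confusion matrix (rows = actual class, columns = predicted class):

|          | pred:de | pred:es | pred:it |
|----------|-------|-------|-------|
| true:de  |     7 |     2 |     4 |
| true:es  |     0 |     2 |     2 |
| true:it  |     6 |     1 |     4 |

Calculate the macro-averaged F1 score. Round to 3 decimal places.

Per-class F1 score (2·TP/(2·TP+FP+FN)):
  de: TP=7, FP=0+6=6, FN=2+4=6 → 14/26 = 0.5385
  es: TP=2, FP=2+1=3, FN=0+2=2 → 4/9 = 0.4444
  it: TP=4, FP=4+2=6, FN=6+1=7 → 8/21 = 0.3810
Macro-F1 score = mean = (0.5385 + 0.4444 + 0.3810) / 3 = 0.455

0.455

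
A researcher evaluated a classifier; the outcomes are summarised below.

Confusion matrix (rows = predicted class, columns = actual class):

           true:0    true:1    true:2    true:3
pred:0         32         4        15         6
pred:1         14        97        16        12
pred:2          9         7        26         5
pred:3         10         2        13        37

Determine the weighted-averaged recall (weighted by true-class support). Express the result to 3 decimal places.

Per-class recall (TP/(TP+FN)):
  0: TP=32, FN=14+9+10=33 → 32/65 = 0.4923
  1: TP=97, FN=4+7+2=13 → 97/110 = 0.8818
  2: TP=26, FN=15+16+13=44 → 26/70 = 0.3714
  3: TP=37, FN=6+12+5=23 → 37/60 = 0.6167
Weighted-recall = Σ (supportᵢ/N)·recallᵢ with N=305: (65/305)·0.4923 + (110/305)·0.8818 + (70/305)·0.3714 + (60/305)·0.6167 = 0.630

0.630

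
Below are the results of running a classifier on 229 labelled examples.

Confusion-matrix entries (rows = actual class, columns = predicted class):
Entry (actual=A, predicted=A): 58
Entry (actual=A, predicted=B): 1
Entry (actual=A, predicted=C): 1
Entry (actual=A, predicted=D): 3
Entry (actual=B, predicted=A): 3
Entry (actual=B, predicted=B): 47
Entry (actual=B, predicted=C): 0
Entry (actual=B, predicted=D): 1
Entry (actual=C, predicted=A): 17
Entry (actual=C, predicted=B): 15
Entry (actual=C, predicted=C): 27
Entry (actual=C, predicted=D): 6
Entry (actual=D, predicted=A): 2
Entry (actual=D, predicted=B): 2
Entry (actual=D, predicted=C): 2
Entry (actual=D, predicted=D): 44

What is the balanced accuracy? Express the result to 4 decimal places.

Balanced accuracy = mean of per-class recall.
  A: recall = 58/63 = 0.92063
  B: recall = 47/51 = 0.92157
  C: recall = 27/65 = 0.41538
  D: recall = 44/50 = 0.88000
Mean = (0.92063 + 0.92157 + 0.41538 + 0.88000) / 4 = 0.7844

0.7844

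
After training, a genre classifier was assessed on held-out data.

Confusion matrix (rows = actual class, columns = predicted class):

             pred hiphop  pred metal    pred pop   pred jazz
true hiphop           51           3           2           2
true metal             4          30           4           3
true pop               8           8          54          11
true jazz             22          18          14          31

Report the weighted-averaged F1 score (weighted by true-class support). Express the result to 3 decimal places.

0.613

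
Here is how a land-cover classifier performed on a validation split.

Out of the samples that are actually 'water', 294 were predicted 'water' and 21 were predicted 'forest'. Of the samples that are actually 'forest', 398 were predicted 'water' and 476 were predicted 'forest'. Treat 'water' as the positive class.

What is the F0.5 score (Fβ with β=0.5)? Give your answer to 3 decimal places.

Fβ = (1+β²)·TP / ((1+β²)·TP + β²·FN + FP), with β²=1/4
= 1.25·294 / (1.25·294 + 0.25·21 + 398) = 0.477

0.477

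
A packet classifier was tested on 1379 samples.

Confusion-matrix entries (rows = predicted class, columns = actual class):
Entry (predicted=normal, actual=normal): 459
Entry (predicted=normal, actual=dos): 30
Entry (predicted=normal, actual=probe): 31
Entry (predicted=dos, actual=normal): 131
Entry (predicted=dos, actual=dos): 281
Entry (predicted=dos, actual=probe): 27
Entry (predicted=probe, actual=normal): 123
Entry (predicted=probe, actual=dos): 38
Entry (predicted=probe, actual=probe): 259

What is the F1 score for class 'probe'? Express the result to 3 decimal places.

One-vs-rest for 'probe': TP = diagonal; FP = other classes predicted 'probe'; FN = 'probe' predicted as other.
F1 score = 2·TP/(2·TP+FP+FN).
probe: TP=259, FP=123+38=161, FN=31+27=58 → 518/737 = 0.7028

0.703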